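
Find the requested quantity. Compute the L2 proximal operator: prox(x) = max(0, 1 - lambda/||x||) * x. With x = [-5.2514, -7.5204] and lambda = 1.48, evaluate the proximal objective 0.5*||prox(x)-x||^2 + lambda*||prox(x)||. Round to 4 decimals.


Step 1: Compute ||x||.
||x|| = 9.1724
Step 2: Compute scaling factor.
scale = max(0, 1 - 1.48/9.1724) = 0.8386
Step 3: prox(x) = [-4.4041, -6.307]
||prox(x)|| = 7.6924
Step 4: Proximal objective.
0.5*||prox-x||^2 = 1.0952
lambda*||prox|| = 11.3848
Total = 12.48


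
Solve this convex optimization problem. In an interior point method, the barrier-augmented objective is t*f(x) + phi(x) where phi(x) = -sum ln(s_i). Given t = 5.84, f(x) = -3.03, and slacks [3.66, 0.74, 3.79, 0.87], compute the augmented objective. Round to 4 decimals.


Step 1: Compute log-barrier.
ln values: [1.2975, -0.3011, 1.3324, -0.1393]
phi = -(1.2975 - 0.3011 + 1.3324 - 0.1393) = -2.1895
Step 2: Compute augmented objective.
t*f(x) = 5.84*-3.03 = -17.6952
Total = -17.6952 - 2.1895 = -19.8847


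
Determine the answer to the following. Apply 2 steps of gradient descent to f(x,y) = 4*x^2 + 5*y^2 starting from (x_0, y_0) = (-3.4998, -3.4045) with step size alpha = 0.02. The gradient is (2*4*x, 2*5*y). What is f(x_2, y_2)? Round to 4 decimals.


Gradient descent on f(x,y) = 4*x^2 + 5*y^2.
Starting point: (-3.4998, -3.4045), alpha = 0.02
Step 1: grad_x = 2*4*-3.4998 = -27.9984, grad_y = 2*5*-3.4045 = -34.045
  x_1 = -3.4998 - 0.02*-27.9984 = -2.9398
  y_1 = -3.4045 - 0.02*-34.045 = -2.7236
Step 2: grad_x = 2*4*-2.9398 = -23.5187, grad_y = 2*5*-2.7236 = -27.236
  x_2 = -2.9398 - 0.02*-23.5187 = -2.4695
  y_2 = -2.7236 - 0.02*-27.236 = -2.1789
f(-2.4695, -2.1789) = 4*(-2.4695)^2 + 5*(-2.1789)^2 = 48.1305


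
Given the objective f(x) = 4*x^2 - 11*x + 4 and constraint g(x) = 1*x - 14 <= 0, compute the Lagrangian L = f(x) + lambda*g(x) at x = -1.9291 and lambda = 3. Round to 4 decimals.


Step 1: Evaluate f(x).
f(-1.9291) = 4*(-1.9291)^2 - 11*(-1.9291) + 4 = 40.1058
Step 2: Evaluate g(x).
g(-1.9291) = 1*-1.9291 - 14 = -15.9291
Step 3: Compute Lagrangian.
L = 40.1058 + 3*-15.9291 = -7.6815


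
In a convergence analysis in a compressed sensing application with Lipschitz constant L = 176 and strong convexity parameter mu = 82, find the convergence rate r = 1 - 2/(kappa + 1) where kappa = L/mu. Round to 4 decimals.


Step 1: Compute the condition number.
kappa = L/mu = 176/82 = 2.1463
Step 2: Compute the convergence rate.
r = 1 - 2/(kappa + 1) = 1 - 2*mu/(L + mu) = (L - mu)/(L + mu) = 94/258 = 0.3643


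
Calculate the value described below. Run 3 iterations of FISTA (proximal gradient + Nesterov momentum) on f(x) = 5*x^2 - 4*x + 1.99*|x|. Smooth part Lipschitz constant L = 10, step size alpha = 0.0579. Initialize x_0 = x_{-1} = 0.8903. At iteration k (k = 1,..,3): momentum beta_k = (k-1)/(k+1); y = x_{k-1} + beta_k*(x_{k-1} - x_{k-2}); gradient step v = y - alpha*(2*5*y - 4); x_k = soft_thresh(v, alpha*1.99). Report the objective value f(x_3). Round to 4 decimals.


FISTA on f(x) = 5*x^2 - 4*x + 1.99*|x|
L = 10, alpha = 0.0579
Iteration 1: beta = 0.0, y = 0.8903 + 0.0*(0.8903 - 0.8903) = 0.8903
  grad(y) = 4.903, v = y - alpha*grad = 0.6064
  prox(v) = soft_thresh(0.6064, 0.1152) = 0.4912
Iteration 2: beta = 0.3333, y = 0.4912 + 0.3333*(0.4912 - 0.8903) = 0.3582
  grad(y) = -0.4184, v = y - alpha*grad = 0.3824
  prox(v) = soft_thresh(0.3824, 0.1152) = 0.2672
Iteration 3: beta = 0.5, y = 0.2672 + 0.5*(0.2672 - 0.4912) = 0.1551
  grad(y) = -2.4485, v = y - alpha*grad = 0.2969
  prox(v) = soft_thresh(0.2969, 0.1152) = 0.1817
f(x_3) = 5*0.1817^2 - 4*0.1817 + 1.99*|0.1817| = -0.2001


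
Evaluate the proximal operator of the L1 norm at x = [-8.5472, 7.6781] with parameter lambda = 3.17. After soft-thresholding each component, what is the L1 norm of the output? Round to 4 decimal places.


Soft-thresholding with lambda = 3.17:
prox(-8.5472) = sign(-8.5472)*max(|-8.5472| - 3.17, 0) = -5.3772
prox(7.6781) = sign(7.6781)*max(|7.6781| - 3.17, 0) = 4.5081
prox(x) = [-5.3772, 4.5081]
||prox(x)||_1 = 5.3772 + 4.5081 = 9.8853


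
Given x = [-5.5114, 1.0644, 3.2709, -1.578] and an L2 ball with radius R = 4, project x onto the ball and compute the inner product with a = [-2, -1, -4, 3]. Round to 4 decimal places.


Step 1: Compute ||x|| (intermediates to 6 decimals).
||x|| = sqrt((-5.5114)^2 + 1.0644^2 + 3.2709^2 + (-1.578)^2) = 6.685608
Step 2: Project.
Since ||x|| > R, scale = R/||x|| = 4/6.685608 = 0.5983, proj(x) = scale * x
proj(x) = [-3.297471, 0.636831, 1.956979, -0.944117]
Step 3: Dot product.
a^T * proj(x) = -2*(-3.297471) - 1*0.636831 - 4*1.956979 + 3*(-0.944117) = -4.7022


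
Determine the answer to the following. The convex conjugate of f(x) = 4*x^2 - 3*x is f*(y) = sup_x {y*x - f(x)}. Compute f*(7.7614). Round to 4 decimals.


f*(y) = sup_x {y*x - a*x^2 - b*x} = sup_x {(y-b)*x - a*x^2}
FOC: (y - b) - 2a*x = 0 => x* = (y - b)/(2a)
x* = (7.7614 + 3)/(2*4) = 1.3452
f*(7.7614) = (y-b)^2/(4a) = (7.7614 + 3)^2/(4*4)
= 115.8077/16 = 7.238


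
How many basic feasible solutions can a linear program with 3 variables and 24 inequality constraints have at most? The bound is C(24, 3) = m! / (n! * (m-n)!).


Each vertex corresponds to some choice of n active constraints out of m, so the number of vertices is at most C(m, n) = m! / (n!(m-n)!).
m = 24, n = 3
Numerator: 24 * 23 * 22
Denominator: 3! = 6
C(24, 3) = 2024


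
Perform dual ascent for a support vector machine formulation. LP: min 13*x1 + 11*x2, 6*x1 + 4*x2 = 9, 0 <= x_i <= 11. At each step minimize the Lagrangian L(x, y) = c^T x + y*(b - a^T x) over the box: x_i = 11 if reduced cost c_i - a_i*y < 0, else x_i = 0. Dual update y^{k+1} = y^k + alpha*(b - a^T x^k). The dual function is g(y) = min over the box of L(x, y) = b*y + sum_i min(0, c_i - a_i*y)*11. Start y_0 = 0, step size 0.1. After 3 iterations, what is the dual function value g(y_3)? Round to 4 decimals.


Dual ascent for LP: min 13*x1 + 11*x2, 6*x1 + 4*x2 = 9, 0 <= x_i <= 11
Step 1: y^k = 0.0, reduced costs: (13.0, 11.0)
  x^k = (0.0, 0.0), subgradient = b - a^T x = 9.0
  y^{k+1} = 0.0 + 0.1*9.0 = 0.9
Step 2: y^k = 0.9, reduced costs: (7.6, 7.4)
  x^k = (0.0, 0.0), subgradient = b - a^T x = 9.0
  y^{k+1} = 0.9 + 0.1*9.0 = 1.8
Step 3: y^k = 1.8, reduced costs: (2.2, 3.8)
  x^k = (0.0, 0.0), subgradient = b - a^T x = 9.0
  y^{k+1} = 1.8 + 0.1*9.0 = 2.7
Dual objective at y_3 = 2.7: reduced costs (-3.2, 0.2), box minimizer x = (11.0, 0.0)
g(y_3) = b*y + (c1 - a1*y)*x1 + (c2 - a2*y)*x2 = 9*2.7 + (-3.2)*11.0 + 0.2*0.0 = 24.3 - 35.2 + 0.0 = -10.9


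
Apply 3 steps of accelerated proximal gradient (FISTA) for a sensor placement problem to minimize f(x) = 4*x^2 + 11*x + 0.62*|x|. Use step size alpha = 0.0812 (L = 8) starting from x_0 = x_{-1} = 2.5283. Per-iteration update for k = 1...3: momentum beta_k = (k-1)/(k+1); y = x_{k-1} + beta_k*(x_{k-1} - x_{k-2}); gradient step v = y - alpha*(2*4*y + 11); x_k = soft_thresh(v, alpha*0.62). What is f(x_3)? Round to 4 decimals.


FISTA on f(x) = 4*x^2 + 11*x + 0.62*|x|
L = 8, alpha = 0.0812
Iteration 1: beta = 0.0, y = 2.5283 + 0.0*(2.5283 - 2.5283) = 2.5283
  grad(y) = 31.2264, v = y - alpha*grad = -0.0073
  prox(v) = soft_thresh(-0.0073, 0.0503) = 0.0
Iteration 2: beta = 0.3333, y = 0.0 + 0.3333*(0.0 - 2.5283) = -0.8428
  grad(y) = 4.2579, v = y - alpha*grad = -1.1885
  prox(v) = soft_thresh(-1.1885, 0.0503) = -1.1382
Iteration 3: beta = 0.5, y = -1.1382 + 0.5*(-1.1382 - 0.0) = -1.7072
  grad(y) = -2.6579, v = y - alpha*grad = -1.4914
  prox(v) = soft_thresh(-1.4914, 0.0503) = -1.4411
f(x_3) = 4*(-1.4411)^2 + 11*(-1.4411) + 0.62*|-1.4411| = -6.6516


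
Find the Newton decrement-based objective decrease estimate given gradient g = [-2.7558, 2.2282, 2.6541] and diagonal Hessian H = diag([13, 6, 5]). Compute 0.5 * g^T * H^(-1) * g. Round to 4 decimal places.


Step 1: H is diagonal, so H^(-1) * g = [-0.212, 0.3714, 0.5308].
Step 2: g^T H^(-1) g = sum_i g_i^2 / H_ii
  = (-2.7558)^2/13 + (2.2282)^2/6 + (2.6541)^2/5
  = 0.5842 + 0.8275 + 1.4088 = 2.8205
Step 3: Objective decrease = 0.5 * g^T H^(-1) g = 1.4103


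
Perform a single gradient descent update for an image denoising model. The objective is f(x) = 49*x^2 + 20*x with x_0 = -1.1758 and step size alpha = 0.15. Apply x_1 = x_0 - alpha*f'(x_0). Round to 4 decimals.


We compute the gradient at x_0 and apply the update.
f'(x) = 98*x + 20
f'(-1.1758) = 98*-1.1758 + 20 = -95.2284
x_1 = -1.1758 - 0.15*-95.2284 = 13.1085


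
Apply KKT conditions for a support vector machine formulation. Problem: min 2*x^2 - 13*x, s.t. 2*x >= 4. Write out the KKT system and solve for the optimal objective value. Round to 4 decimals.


Step 1: Try lambda = 0 (constraint inactive).
Stationarity: 2*2*x - 13 = 0
x* = 13/(2*2) = 3.25
Check constraint: 2*3.25 = 6.5 >= 4 -- satisfied.
Step 2: Compute optimal value.
f(x*) = 2*3.25^2 - 13*3.25 = -21.125


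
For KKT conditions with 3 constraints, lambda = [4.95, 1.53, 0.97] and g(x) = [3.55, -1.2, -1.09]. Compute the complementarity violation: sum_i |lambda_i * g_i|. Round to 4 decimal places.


KKT complementary slackness check:
lambda_1 * g_1 = 4.95 * 3.55 = 17.5725
lambda_2 * g_2 = 1.53 * -1.2 = -1.836
lambda_3 * g_3 = 0.97 * -1.09 = -1.0573
Total violation = 17.5725 + 1.836 + 1.0573 = 20.4658


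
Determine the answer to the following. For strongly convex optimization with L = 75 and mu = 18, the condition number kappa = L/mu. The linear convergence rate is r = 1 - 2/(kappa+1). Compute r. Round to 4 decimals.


Step 1: Compute the condition number.
kappa = L/mu = 75/18 = 4.1667
Step 2: Compute the convergence rate.
r = 1 - 2/(kappa + 1) = 1 - 2*mu/(L + mu) = (L - mu)/(L + mu) = 57/93 = 0.6129


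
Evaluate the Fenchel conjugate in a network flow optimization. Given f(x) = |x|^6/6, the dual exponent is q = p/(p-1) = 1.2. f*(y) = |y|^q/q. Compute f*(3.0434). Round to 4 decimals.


The conjugate exponent q satisfies 1/p + 1/q = 1.
p = 6, so q = 6/(6 - 1) = 1.2
|y|^q = 3.0434^1.2 = 3.8022
f*(3.0434) = 3.8022 / 1.2 = 3.1685


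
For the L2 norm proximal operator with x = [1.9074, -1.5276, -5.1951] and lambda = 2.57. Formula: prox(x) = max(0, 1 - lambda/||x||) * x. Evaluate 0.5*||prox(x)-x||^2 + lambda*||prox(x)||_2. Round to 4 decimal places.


Step 1: Compute ||x||.
||x|| = 5.7411
Step 2: Compute scaling factor.
scale = max(0, 1 - 2.57/5.7411) = 0.5524
Step 3: prox(x) = [1.0536, -0.8438, -2.8695]
||prox(x)|| = 3.1711
Step 4: Proximal objective.
0.5*||prox-x||^2 = 3.3025
lambda*||prox|| = 8.1497
Total = 11.4523


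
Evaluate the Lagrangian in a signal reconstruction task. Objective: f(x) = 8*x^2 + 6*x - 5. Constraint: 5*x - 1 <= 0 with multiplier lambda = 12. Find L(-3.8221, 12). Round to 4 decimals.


Step 1: Evaluate f(x).
f(-3.8221) = 8*(-3.8221)^2 + 6*(-3.8221) - 5 = 88.935
Step 2: Evaluate g(x).
g(-3.8221) = 5*-3.8221 - 1 = -20.1105
Step 3: Compute Lagrangian.
L = 88.935 + 12*-20.1105 = -152.391


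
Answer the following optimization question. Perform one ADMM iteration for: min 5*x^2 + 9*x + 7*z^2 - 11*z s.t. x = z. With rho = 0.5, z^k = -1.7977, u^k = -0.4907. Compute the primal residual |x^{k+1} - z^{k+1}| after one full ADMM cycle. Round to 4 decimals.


ADMM iteration with rho = 0.5, z^k = -1.7977, u^k = -0.4907
Step 1: x-update.
Minimize 5*x^2 + 9*x + (0.5/2)*(x + 1.7977 - 0.4907)^2
FOC: (2*5 + 0.5)*x = -9 + 0.5*(-1.7977 + 0.4907)
x^{k+1} = -0.9194
Step 2: z-update.
Minimize 7*z^2 - 11*z + (0.5/2)*(-0.9194 - z - 0.4907)^2
FOC: (2*7 + 0.5)*z = 11 + 0.5*(-0.9194 - 0.4907)
z^{k+1} = 0.71
Step 3: u-update.
u^{k+1} = -0.4907 - 0.9194 - 0.71 = -2.1201
Step 4: Primal residual = |-0.9194 - 0.71| = 1.6294


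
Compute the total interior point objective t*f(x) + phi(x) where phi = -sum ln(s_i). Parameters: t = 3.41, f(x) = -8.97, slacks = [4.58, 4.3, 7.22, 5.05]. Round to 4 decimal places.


Step 1: Compute log-barrier.
ln values: [1.5217, 1.4586, 1.9769, 1.6194]
phi = -(1.5217 + 1.4586 + 1.9769 + 1.6194) = -6.5766
Step 2: Compute augmented objective.
t*f(x) = 3.41*-8.97 = -30.5877
Total = -30.5877 - 6.5766 = -37.1643


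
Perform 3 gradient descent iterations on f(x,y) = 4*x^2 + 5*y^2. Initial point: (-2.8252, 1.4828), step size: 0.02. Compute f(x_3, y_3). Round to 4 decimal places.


Gradient descent on f(x,y) = 4*x^2 + 5*y^2.
Starting point: (-2.8252, 1.4828), alpha = 0.02
Step 1: grad_x = 2*4*-2.8252 = -22.6016, grad_y = 2*5*1.4828 = 14.828
  x_1 = -2.8252 - 0.02*-22.6016 = -2.3732
  y_1 = 1.4828 - 0.02*14.828 = 1.1862
Step 2: grad_x = 2*4*-2.3732 = -18.9853, grad_y = 2*5*1.1862 = 11.8624
  x_2 = -2.3732 - 0.02*-18.9853 = -1.9935
  y_2 = 1.1862 - 0.02*11.8624 = 0.949
Step 3: grad_x = 2*4*-1.9935 = -15.9477, grad_y = 2*5*0.949 = 9.4899
  x_3 = -1.9935 - 0.02*-15.9477 = -1.6745
  y_3 = 0.949 - 0.02*9.4899 = 0.7592
f(-1.6745, 0.7592) = 4*(-1.6745)^2 + 5*0.7592^2 = 14.0978


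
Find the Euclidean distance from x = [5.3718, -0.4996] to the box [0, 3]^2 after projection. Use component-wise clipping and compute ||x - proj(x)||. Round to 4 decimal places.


Project each component onto [0, 3].
clip(5.3718) = 3.0, clip(-0.4996) = 0.0
Projection = [3.0, 0.0]
Squared diffs: [5.6254, 0.2496]
Distance = sqrt(5.875) = 2.4238


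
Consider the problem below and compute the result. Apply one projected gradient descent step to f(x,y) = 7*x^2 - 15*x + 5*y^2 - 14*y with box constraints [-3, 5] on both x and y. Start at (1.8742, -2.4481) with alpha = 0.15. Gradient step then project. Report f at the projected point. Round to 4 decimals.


Step 1: Compute gradient at (1.8742, -2.4481).
grad_x = 2*7*1.8742 - 15 = 11.2388
grad_y = 2*5*-2.4481 - 14 = -38.481
Step 2: Gradient step.
x_raw = 1.8742 - 0.15*11.2388 = 0.1884
y_raw = -2.4481 - 0.15*-38.481 = 3.3241
Step 3: Project onto [-3, 5].
x_proj = clip(0.1884) = 0.1884
y_proj = clip(3.3241) = 3.3241
Step 4: Evaluate f.
f(0.1884, 3.3241) = 6.1326


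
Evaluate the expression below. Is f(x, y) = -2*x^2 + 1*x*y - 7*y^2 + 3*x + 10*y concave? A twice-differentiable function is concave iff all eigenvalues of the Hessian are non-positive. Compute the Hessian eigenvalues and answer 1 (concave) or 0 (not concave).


The Hessian of f(x,y) = -2*x^2 + 1*x*y - 7*y^2 + 3*x + 10*y is:
H = [[-4, 1], [1, -14]]
Trace = -4 - 14 = -18
Determinant = -4*-14 - (1)^2 = 55
Discriminant = (-18)^2 - 4*55 = 104.0
Eigenvalues: lambda_1 = -14.099, lambda_2 = -3.901
The function is concave.

1


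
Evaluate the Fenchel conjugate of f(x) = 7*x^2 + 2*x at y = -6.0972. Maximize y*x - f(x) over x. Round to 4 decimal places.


f*(y) = sup_x {y*x - a*x^2 - b*x} = sup_x {(y-b)*x - a*x^2}
FOC: (y - b) - 2a*x = 0 => x* = (y - b)/(2a)
x* = (-6.0972 - 2)/(2*7) = -0.5784
f*(-6.0972) = (y-b)^2/(4a) = (-6.0972 - 2)^2/(4*7)
= 65.5646/28 = 2.3416


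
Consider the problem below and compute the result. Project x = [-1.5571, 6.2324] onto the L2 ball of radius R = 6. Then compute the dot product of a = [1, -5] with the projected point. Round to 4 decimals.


Step 1: Compute ||x|| (intermediates to 6 decimals).
||x|| = sqrt((-1.5571)^2 + 6.2324^2) = 6.423968
Step 2: Project.
Since ||x|| > R, scale = R/||x|| = 6/6.423968 = 0.934002, proj(x) = scale * x
proj(x) = [-1.454335, 5.821074]
Step 3: Dot product.
a^T * proj(x) = 1*(-1.454335) - 5*5.821074 = -30.5597


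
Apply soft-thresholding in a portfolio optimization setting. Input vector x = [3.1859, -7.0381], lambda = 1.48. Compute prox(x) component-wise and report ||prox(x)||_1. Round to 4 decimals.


Soft-thresholding with lambda = 1.48:
prox(3.1859) = sign(3.1859)*max(|3.1859| - 1.48, 0) = 1.7059
prox(-7.0381) = sign(-7.0381)*max(|-7.0381| - 1.48, 0) = -5.5581
prox(x) = [1.7059, -5.5581]
||prox(x)||_1 = 1.7059 + 5.5581 = 7.264


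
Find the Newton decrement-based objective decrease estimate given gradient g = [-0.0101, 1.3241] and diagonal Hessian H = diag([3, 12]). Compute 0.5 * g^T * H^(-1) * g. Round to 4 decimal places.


Step 1: H is diagonal, so H^(-1) * g = [-0.0034, 0.1103].
Step 2: g^T H^(-1) g = sum_i g_i^2 / H_ii
  = (-0.0101)^2/3 + (1.3241)^2/12
  = 0.0 + 0.1461 = 0.1461
Step 3: Objective decrease = 0.5 * g^T H^(-1) g = 0.0731


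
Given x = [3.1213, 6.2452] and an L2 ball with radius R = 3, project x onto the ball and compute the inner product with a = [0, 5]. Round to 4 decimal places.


Step 1: Compute ||x|| (intermediates to 6 decimals).
||x|| = sqrt(3.1213^2 + 6.2452^2) = 6.981765
Step 2: Project.
Since ||x|| > R, scale = R/||x|| = 3/6.981765 = 0.429691, proj(x) = scale * x
proj(x) = [1.341195, 2.683506]
Step 3: Dot product.
a^T * proj(x) = 0*1.341195 + 5*2.683506 = 13.4175


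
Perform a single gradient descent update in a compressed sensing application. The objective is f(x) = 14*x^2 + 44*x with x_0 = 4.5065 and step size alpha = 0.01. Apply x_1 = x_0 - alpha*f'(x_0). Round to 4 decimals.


We compute the gradient at x_0 and apply the update.
f'(x) = 28*x + 44
f'(4.5065) = 28*4.5065 + 44 = 170.182
x_1 = 4.5065 - 0.01*170.182 = 2.8047


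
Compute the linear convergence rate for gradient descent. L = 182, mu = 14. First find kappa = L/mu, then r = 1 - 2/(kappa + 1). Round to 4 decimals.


Step 1: Compute the condition number.
kappa = L/mu = 182/14 = 13.0
Step 2: Compute the convergence rate.
r = 1 - 2/(kappa + 1) = 1 - 2*mu/(L + mu) = (L - mu)/(L + mu) = 168/196 = 0.8571


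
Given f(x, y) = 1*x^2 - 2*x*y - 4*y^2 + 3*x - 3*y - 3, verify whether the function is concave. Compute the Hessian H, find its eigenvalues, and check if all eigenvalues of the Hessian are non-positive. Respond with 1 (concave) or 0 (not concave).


The Hessian of f(x,y) = 1*x^2 - 2*x*y - 4*y^2 + 3*x - 3*y - 3 is:
H = [[2, -2], [-2, -8]]
Trace = 2 - 8 = -6
Determinant = 2*-8 - (-2)^2 = -20
Discriminant = (-6)^2 - 4*-20 = 116.0
Eigenvalues: lambda_1 = -8.3852, lambda_2 = 2.3852
The function is not concave.

0


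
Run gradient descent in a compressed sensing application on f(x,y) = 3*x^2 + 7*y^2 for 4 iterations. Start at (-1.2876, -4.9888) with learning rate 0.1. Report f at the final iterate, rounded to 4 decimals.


Gradient descent on f(x,y) = 3*x^2 + 7*y^2.
Starting point: (-1.2876, -4.9888), alpha = 0.1
Step 1: grad_x = 2*3*-1.2876 = -7.7256, grad_y = 2*7*-4.9888 = -69.8432
  x_1 = -1.2876 - 0.1*-7.7256 = -0.515
  y_1 = -4.9888 - 0.1*-69.8432 = 1.9955
Step 2: grad_x = 2*3*-0.515 = -3.0902, grad_y = 2*7*1.9955 = 27.9373
  x_2 = -0.515 - 0.1*-3.0902 = -0.206
  y_2 = 1.9955 - 0.1*27.9373 = -0.7982
Step 3: grad_x = 2*3*-0.206 = -1.2361, grad_y = 2*7*-0.7982 = -11.1749
  x_3 = -0.206 - 0.1*-1.2361 = -0.0824
  y_3 = -0.7982 - 0.1*-11.1749 = 0.3193
Step 4: grad_x = 2*3*-0.0824 = -0.4944, grad_y = 2*7*0.3193 = 4.47
  x_4 = -0.0824 - 0.1*-0.4944 = -0.033
  y_4 = 0.3193 - 0.1*4.47 = -0.1277
f(-0.033, -0.1277) = 3*(-0.033)^2 + 7*(-0.1277)^2 = 0.1174


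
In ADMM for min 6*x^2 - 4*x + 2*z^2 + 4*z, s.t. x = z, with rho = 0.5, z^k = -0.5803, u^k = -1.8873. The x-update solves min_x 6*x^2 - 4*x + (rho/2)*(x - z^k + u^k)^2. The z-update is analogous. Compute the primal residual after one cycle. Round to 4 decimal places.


ADMM iteration with rho = 0.5, z^k = -0.5803, u^k = -1.8873
Step 1: x-update.
Minimize 6*x^2 - 4*x + (0.5/2)*(x + 0.5803 - 1.8873)^2
FOC: (2*6 + 0.5)*x = 4 + 0.5*(-0.5803 + 1.8873)
x^{k+1} = 0.3723
Step 2: z-update.
Minimize 2*z^2 + 4*z + (0.5/2)*(0.3723 - z - 1.8873)^2
FOC: (2*2 + 0.5)*z = -4 + 0.5*(0.3723 - 1.8873)
z^{k+1} = -1.0572
Step 3: u-update.
u^{k+1} = -1.8873 + 0.3723 + 1.0572 = -0.4578
Step 4: Primal residual = |0.3723 + 1.0572| = 1.4295


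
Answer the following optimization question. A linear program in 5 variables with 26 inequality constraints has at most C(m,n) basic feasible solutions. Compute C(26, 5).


Each vertex corresponds to some choice of n active constraints out of m, so the number of vertices is at most C(m, n) = m! / (n!(m-n)!).
m = 26, n = 5
Numerator: 26 * 25 * 24 * 23 * 22
Denominator: 5! = 120
C(26, 5) = 65780


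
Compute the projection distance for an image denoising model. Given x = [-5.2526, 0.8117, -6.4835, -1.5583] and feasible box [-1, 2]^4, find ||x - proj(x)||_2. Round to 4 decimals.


Project each component onto [-1, 2].
clip(-5.2526) = -1.0, clip(0.8117) = 0.8117, clip(-6.4835) = -1.0, clip(-1.5583) = -1.0
Projection = [-1.0, 0.8117, -1.0, -1.0]
Squared diffs: [18.0846, 0.0, 30.0688, 0.3117]
Distance = sqrt(48.4651) = 6.9617


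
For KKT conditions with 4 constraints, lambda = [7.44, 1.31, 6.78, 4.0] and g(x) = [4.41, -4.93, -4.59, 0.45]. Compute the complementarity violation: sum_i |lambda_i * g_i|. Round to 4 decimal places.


KKT complementary slackness check:
lambda_1 * g_1 = 7.44 * 4.41 = 32.8104
lambda_2 * g_2 = 1.31 * -4.93 = -6.4583
lambda_3 * g_3 = 6.78 * -4.59 = -31.1202
lambda_4 * g_4 = 4.0 * 0.45 = 1.8
Total violation = 32.8104 + 6.4583 + 31.1202 + 1.8 = 72.1889


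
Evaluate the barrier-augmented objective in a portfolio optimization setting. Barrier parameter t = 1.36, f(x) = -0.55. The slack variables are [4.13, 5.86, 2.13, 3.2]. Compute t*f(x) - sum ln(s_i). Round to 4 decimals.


Step 1: Compute log-barrier.
ln values: [1.4183, 1.7681, 0.7561, 1.1632]
phi = -(1.4183 + 1.7681 + 0.7561 + 1.1632) = -5.1057
Step 2: Compute augmented objective.
t*f(x) = 1.36*-0.55 = -0.748
Total = -0.748 - 5.1057 = -5.8537


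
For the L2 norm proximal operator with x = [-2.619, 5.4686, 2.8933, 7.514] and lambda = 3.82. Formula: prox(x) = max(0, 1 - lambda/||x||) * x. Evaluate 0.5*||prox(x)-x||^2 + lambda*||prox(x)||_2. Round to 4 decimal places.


Step 1: Compute ||x||.
||x|| = 10.0795
Step 2: Compute scaling factor.
scale = max(0, 1 - 3.82/10.0795) = 0.621
Step 3: prox(x) = [-1.6264, 3.3961, 1.7968, 4.6663]
||prox(x)|| = 6.2595
Step 4: Proximal objective.
0.5*||prox-x||^2 = 7.2962
lambda*||prox|| = 23.9113
Total = 31.2075


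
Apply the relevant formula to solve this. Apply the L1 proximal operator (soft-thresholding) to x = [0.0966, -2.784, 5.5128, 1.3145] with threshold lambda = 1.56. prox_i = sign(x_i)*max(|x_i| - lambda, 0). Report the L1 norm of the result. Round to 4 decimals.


Soft-thresholding with lambda = 1.56:
prox(0.0966) = sign(0.0966)*max(|0.0966| - 1.56, 0) = 0.0
prox(-2.784) = sign(-2.784)*max(|-2.784| - 1.56, 0) = -1.224
prox(5.5128) = sign(5.5128)*max(|5.5128| - 1.56, 0) = 3.9528
prox(1.3145) = sign(1.3145)*max(|1.3145| - 1.56, 0) = 0.0
prox(x) = [0.0, -1.224, 3.9528, 0.0]
||prox(x)||_1 = 0.0 + 1.224 + 3.9528 + 0.0 = 5.1768


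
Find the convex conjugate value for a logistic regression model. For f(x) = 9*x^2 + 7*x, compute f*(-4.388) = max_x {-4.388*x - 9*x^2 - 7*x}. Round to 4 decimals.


f*(y) = sup_x {y*x - a*x^2 - b*x} = sup_x {(y-b)*x - a*x^2}
FOC: (y - b) - 2a*x = 0 => x* = (y - b)/(2a)
x* = (-4.388 - 7)/(2*9) = -0.6327
f*(-4.388) = (y-b)^2/(4a) = (-4.388 - 7)^2/(4*9)
= 129.6865/36 = 3.6024


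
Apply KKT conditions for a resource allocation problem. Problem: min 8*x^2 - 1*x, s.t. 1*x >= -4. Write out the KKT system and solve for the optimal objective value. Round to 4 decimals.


Step 1: Try lambda = 0 (constraint inactive).
Stationarity: 2*8*x - 1 = 0
x* = 1/(2*8) = 0.0625
Check constraint: 1*0.0625 = 0.0625 >= -4 -- satisfied.
Step 2: Compute optimal value.
f(x*) = 8*0.0625^2 - 1*0.0625 = -0.0313


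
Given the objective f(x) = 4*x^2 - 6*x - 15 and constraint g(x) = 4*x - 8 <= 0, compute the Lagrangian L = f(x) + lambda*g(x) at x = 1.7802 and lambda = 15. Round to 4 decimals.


Step 1: Evaluate f(x).
f(1.7802) = 4*1.7802^2 - 6*1.7802 - 15 = -13.0048
Step 2: Evaluate g(x).
g(1.7802) = 4*1.7802 - 8 = -0.8792
Step 3: Compute Lagrangian.
L = -13.0048 + 15*-0.8792 = -26.1928


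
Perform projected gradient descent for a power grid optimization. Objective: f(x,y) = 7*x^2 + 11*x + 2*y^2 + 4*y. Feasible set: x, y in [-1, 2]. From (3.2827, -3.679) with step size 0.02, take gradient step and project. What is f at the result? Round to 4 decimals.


Step 1: Compute gradient at (3.2827, -3.679).
grad_x = 2*7*3.2827 + 11 = 56.9578
grad_y = 2*2*-3.679 + 4 = -10.716
Step 2: Gradient step.
x_raw = 3.2827 - 0.02*56.9578 = 2.1435
y_raw = -3.679 - 0.02*-10.716 = -3.4647
Step 3: Project onto [-1, 2].
x_proj = clip(2.1435) = 2.0
y_proj = clip(-3.4647) = -1.0
Step 4: Evaluate f.
f(2.0, -1.0) = 48.0


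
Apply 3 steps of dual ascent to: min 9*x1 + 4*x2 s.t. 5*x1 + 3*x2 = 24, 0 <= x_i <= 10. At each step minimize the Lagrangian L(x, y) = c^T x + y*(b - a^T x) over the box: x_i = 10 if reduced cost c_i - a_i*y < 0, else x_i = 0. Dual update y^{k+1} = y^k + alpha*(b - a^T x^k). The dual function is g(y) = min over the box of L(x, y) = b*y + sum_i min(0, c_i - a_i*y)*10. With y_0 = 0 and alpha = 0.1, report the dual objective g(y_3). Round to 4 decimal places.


Dual ascent for LP: min 9*x1 + 4*x2, 5*x1 + 3*x2 = 24, 0 <= x_i <= 10
Step 1: y^k = 0.0, reduced costs: (9.0, 4.0)
  x^k = (0.0, 0.0), subgradient = b - a^T x = 24.0
  y^{k+1} = 0.0 + 0.1*24.0 = 2.4
Step 2: y^k = 2.4, reduced costs: (-3.0, -3.2)
  x^k = (10.0, 10.0), subgradient = b - a^T x = -56.0
  y^{k+1} = 2.4 + 0.1*-56.0 = -3.2
Step 3: y^k = -3.2, reduced costs: (25.0, 13.6)
  x^k = (0.0, 0.0), subgradient = b - a^T x = 24.0
  y^{k+1} = -3.2 + 0.1*24.0 = -0.8
Dual objective at y_3 = -0.8: reduced costs (13.0, 6.4), box minimizer x = (0.0, 0.0)
g(y_3) = b*y + (c1 - a1*y)*x1 + (c2 - a2*y)*x2 = 24*(-0.8) + 13.0*0.0 + 6.4*0.0 = -19.2 + 0.0 + 0.0 = -19.2


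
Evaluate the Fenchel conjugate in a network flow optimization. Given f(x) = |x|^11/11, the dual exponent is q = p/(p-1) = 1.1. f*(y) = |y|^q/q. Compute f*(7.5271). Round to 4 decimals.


The conjugate exponent q satisfies 1/p + 1/q = 1.
p = 11, so q = 11/(11 - 1) = 1.1
|y|^q = 7.5271^1.1 = 9.2107
f*(7.5271) = 9.2107 / 1.1 = 8.3733


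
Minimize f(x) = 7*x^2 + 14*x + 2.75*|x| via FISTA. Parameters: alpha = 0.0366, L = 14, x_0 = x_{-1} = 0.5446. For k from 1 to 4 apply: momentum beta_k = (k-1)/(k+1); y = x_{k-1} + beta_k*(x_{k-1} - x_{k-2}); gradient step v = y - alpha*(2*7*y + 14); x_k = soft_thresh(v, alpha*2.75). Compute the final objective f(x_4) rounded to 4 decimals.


FISTA on f(x) = 7*x^2 + 14*x + 2.75*|x|
L = 14, alpha = 0.0366
Iteration 1: beta = 0.0, y = 0.5446 + 0.0*(0.5446 - 0.5446) = 0.5446
  grad(y) = 21.6244, v = y - alpha*grad = -0.2469
  prox(v) = soft_thresh(-0.2469, 0.1007) = -0.1462
Iteration 2: beta = 0.3333, y = -0.1462 + 0.3333*(-0.1462 - 0.5446) = -0.3765
  grad(y) = 8.7294, v = y - alpha*grad = -0.696
  prox(v) = soft_thresh(-0.696, 0.1007) = -0.5953
Iteration 3: beta = 0.5, y = -0.5953 + 0.5*(-0.5953 + 0.1462) = -0.8199
  grad(y) = 2.5218, v = y - alpha*grad = -0.9122
  prox(v) = soft_thresh(-0.9122, 0.1007) = -0.8115
Iteration 4: beta = 0.6, y = -0.8115 + 0.6*(-0.8115 + 0.5953) = -0.9412
  grad(y) = 0.8226, v = y - alpha*grad = -0.9713
  prox(v) = soft_thresh(-0.9713, 0.1007) = -0.8707
f(x_4) = 7*(-0.8707)^2 + 14*(-0.8707) + 2.75*|-0.8707| = -4.4885


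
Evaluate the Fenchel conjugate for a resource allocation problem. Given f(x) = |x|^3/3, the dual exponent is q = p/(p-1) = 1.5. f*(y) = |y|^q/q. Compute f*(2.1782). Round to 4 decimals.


The conjugate exponent q satisfies 1/p + 1/q = 1.
p = 3, so q = 3/(3 - 1) = 1.5
|y|^q = 2.1782^1.5 = 3.2147
f*(2.1782) = 3.2147 / 1.5 = 2.1432


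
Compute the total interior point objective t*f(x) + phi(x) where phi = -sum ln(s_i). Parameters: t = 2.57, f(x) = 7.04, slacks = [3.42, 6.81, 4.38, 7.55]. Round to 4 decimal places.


Step 1: Compute log-barrier.
ln values: [1.2296, 1.9184, 1.477, 2.0215]
phi = -(1.2296 + 1.9184 + 1.477 + 2.0215) = -6.6466
Step 2: Compute augmented objective.
t*f(x) = 2.57*7.04 = 18.0928
Total = 18.0928 - 6.6466 = 11.4462


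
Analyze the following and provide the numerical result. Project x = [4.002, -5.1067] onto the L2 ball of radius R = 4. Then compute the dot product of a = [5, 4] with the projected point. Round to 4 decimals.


Step 1: Compute ||x|| (intermediates to 6 decimals).
||x|| = sqrt(4.002^2 + (-5.1067)^2) = 6.488019
Step 2: Project.
Since ||x|| > R, scale = R/||x|| = 4/6.488019 = 0.616521, proj(x) = scale * x
proj(x) = [2.467317, -3.148388]
Step 3: Dot product.
a^T * proj(x) = 5*2.467317 + 4*(-3.148388) = -0.257


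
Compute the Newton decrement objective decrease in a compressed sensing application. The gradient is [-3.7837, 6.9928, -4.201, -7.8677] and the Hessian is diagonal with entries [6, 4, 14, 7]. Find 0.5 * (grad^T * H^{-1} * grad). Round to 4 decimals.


Step 1: H is diagonal, so H^(-1) * g = [-0.6306, 1.7482, -0.3001, -1.124].
Step 2: g^T H^(-1) g = sum_i g_i^2 / H_ii
  = (-3.7837)^2/6 + (6.9928)^2/4 + (-4.201)^2/14 + (-7.8677)^2/7
  = 2.3861 + 12.2248 + 1.2606 + 8.843 = 24.7144
Step 3: Objective decrease = 0.5 * g^T H^(-1) g = 12.3572


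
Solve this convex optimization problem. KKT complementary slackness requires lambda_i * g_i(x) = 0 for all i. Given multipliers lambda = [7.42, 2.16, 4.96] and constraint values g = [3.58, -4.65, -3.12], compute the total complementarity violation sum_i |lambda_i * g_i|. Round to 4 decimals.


KKT complementary slackness check:
lambda_1 * g_1 = 7.42 * 3.58 = 26.5636
lambda_2 * g_2 = 2.16 * -4.65 = -10.044
lambda_3 * g_3 = 4.96 * -3.12 = -15.4752
Total violation = 26.5636 + 10.044 + 15.4752 = 52.0828


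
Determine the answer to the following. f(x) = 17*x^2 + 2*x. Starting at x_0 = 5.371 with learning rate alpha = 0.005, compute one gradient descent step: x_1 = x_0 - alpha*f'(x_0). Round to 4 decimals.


We compute the gradient at x_0 and apply the update.
f'(x) = 34*x + 2
f'(5.371) = 34*5.371 + 2 = 184.614
x_1 = 5.371 - 0.005*184.614 = 4.4479


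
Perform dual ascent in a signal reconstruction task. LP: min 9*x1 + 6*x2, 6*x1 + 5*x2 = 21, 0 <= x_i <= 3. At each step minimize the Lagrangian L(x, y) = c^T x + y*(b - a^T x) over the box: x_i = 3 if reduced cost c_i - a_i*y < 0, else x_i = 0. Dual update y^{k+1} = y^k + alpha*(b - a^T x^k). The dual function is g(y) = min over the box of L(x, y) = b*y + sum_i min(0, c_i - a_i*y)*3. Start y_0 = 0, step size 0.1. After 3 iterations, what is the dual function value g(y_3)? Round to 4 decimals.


Dual ascent for LP: min 9*x1 + 6*x2, 6*x1 + 5*x2 = 21, 0 <= x_i <= 3
Step 1: y^k = 0.0, reduced costs: (9.0, 6.0)
  x^k = (0.0, 0.0), subgradient = b - a^T x = 21.0
  y^{k+1} = 0.0 + 0.1*21.0 = 2.1
Step 2: y^k = 2.1, reduced costs: (-3.6, -4.5)
  x^k = (3.0, 3.0), subgradient = b - a^T x = -12.0
  y^{k+1} = 2.1 + 0.1*-12.0 = 0.9
Step 3: y^k = 0.9, reduced costs: (3.6, 1.5)
  x^k = (0.0, 0.0), subgradient = b - a^T x = 21.0
  y^{k+1} = 0.9 + 0.1*21.0 = 3.0
Dual objective at y_3 = 3.0: reduced costs (-9.0, -9.0), box minimizer x = (3.0, 3.0)
g(y_3) = b*y + (c1 - a1*y)*x1 + (c2 - a2*y)*x2 = 21*3.0 + (-9.0)*3.0 + (-9.0)*3.0 = 63.0 - 27.0 - 27.0 = 9.0


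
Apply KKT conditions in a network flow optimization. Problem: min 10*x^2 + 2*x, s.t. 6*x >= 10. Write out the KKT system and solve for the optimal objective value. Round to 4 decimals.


Step 1: Try lambda = 0 (constraint inactive).
x_unc = -2/(2*10) = -0.1
Check: 6*-0.1 = -0.6 < 10 -- violated!
Step 2: Constraint must be active: 6*x = 10
x* = 10/6 = 5/3 = 1.6667 (rounded; the exact value 5/3 is used below)
lambda = (2*10*(5/3) + 2)/6 = 5.8889
Step 3: Compute optimal value.
f(x*) = 10*(5/3)^2 + 2*(5/3) = 31.1111


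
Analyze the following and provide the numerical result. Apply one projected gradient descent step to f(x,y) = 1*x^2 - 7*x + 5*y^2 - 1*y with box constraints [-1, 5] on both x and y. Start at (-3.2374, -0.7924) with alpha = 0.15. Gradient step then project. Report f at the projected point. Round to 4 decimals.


Step 1: Compute gradient at (-3.2374, -0.7924).
grad_x = 2*1*-3.2374 - 7 = -13.4748
grad_y = 2*5*-0.7924 - 1 = -8.924
Step 2: Gradient step.
x_raw = -3.2374 - 0.15*-13.4748 = -1.2162
y_raw = -0.7924 - 0.15*-8.924 = 0.5462
Step 3: Project onto [-1, 5].
x_proj = clip(-1.2162) = -1.0
y_proj = clip(0.5462) = 0.5462
Step 4: Evaluate f.
f(-1.0, 0.5462) = 8.9455


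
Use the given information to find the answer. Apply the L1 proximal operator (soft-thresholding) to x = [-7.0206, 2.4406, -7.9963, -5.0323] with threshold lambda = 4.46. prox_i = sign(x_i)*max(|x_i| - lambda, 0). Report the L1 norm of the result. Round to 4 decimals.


Soft-thresholding with lambda = 4.46:
prox(-7.0206) = sign(-7.0206)*max(|-7.0206| - 4.46, 0) = -2.5606
prox(2.4406) = sign(2.4406)*max(|2.4406| - 4.46, 0) = 0.0
prox(-7.9963) = sign(-7.9963)*max(|-7.9963| - 4.46, 0) = -3.5363
prox(-5.0323) = sign(-5.0323)*max(|-5.0323| - 4.46, 0) = -0.5723
prox(x) = [-2.5606, 0.0, -3.5363, -0.5723]
||prox(x)||_1 = 2.5606 + 0.0 + 3.5363 + 0.5723 = 6.6692


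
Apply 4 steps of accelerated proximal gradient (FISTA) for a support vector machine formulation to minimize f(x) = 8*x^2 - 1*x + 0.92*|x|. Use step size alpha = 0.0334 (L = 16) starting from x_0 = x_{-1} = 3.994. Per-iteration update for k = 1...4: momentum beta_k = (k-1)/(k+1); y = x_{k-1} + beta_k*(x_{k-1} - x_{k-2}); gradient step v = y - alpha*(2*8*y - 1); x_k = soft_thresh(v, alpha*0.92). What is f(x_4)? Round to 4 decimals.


FISTA on f(x) = 8*x^2 - 1*x + 0.92*|x|
L = 16, alpha = 0.0334
Iteration 1: beta = 0.0, y = 3.994 + 0.0*(3.994 - 3.994) = 3.994
  grad(y) = 62.904, v = y - alpha*grad = 1.893
  prox(v) = soft_thresh(1.893, 0.0307) = 1.8623
Iteration 2: beta = 0.3333, y = 1.8623 + 0.3333*(1.8623 - 3.994) = 1.1517
  grad(y) = 17.4273, v = y - alpha*grad = 0.5696
  prox(v) = soft_thresh(0.5696, 0.0307) = 0.5389
Iteration 3: beta = 0.5, y = 0.5389 + 0.5*(0.5389 - 1.8623) = -0.1228
  grad(y) = -2.9645, v = y - alpha*grad = -0.0238
  prox(v) = soft_thresh(-0.0238, 0.0307) = 0.0
Iteration 4: beta = 0.6, y = 0.0 + 0.6*(0.0 - 0.5389) = -0.3233
  grad(y) = -6.1735, v = y - alpha*grad = -0.1171
  prox(v) = soft_thresh(-0.1171, 0.0307) = -0.0864
f(x_4) = 8*(-0.0864)^2 - 1*(-0.0864) + 0.92*|-0.0864| = 0.2257


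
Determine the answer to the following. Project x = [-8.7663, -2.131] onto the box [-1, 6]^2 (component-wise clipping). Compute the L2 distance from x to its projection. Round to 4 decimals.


Project each component onto [-1, 6].
clip(-8.7663) = -1.0, clip(-2.131) = -1.0
Projection = [-1.0, -1.0]
Squared diffs: [60.3154, 1.2792]
Distance = sqrt(61.5946) = 7.8482


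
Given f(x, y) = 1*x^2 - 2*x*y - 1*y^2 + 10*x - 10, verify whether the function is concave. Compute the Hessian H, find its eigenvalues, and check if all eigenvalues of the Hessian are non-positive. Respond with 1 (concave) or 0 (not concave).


The Hessian of f(x,y) = 1*x^2 - 2*x*y - 1*y^2 + 10*x - 10 is:
H = [[2, -2], [-2, -2]]
Trace = 2 - 2 = 0
Determinant = 2*-2 - (-2)^2 = -8
Discriminant = (0)^2 - 4*-8 = 32.0
Eigenvalues: lambda_1 = -2.8284, lambda_2 = 2.8284
The function is not concave.

0


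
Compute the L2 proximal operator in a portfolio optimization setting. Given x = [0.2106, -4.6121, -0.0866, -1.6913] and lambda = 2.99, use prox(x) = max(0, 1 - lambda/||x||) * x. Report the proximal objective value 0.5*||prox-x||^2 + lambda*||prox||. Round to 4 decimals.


Step 1: Compute ||x||.
||x|| = 4.9177
Step 2: Compute scaling factor.
scale = max(0, 1 - 2.99/4.9177) = 0.392
Step 3: prox(x) = [0.0826, -1.8079, -0.0339, -0.663]
||prox(x)|| = 1.9277
Step 4: Proximal objective.
0.5*||prox-x||^2 = 4.4701
lambda*||prox|| = 5.7638
Total = 10.2339


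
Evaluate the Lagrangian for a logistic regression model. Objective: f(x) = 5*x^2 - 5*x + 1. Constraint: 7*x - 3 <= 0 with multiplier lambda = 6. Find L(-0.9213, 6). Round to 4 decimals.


Step 1: Evaluate f(x).
f(-0.9213) = 5*(-0.9213)^2 - 5*(-0.9213) + 1 = 9.8505
Step 2: Evaluate g(x).
g(-0.9213) = 7*-0.9213 - 3 = -9.4491
Step 3: Compute Lagrangian.
L = 9.8505 + 6*-9.4491 = -46.8441


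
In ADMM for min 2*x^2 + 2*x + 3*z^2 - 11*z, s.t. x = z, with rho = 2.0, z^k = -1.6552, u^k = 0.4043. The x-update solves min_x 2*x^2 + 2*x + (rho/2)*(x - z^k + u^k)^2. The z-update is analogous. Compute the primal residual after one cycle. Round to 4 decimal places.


ADMM iteration with rho = 2.0, z^k = -1.6552, u^k = 0.4043
Step 1: x-update.
Minimize 2*x^2 + 2*x + (2.0/2)*(x + 1.6552 + 0.4043)^2
FOC: (2*2 + 2.0)*x = -2 + 2.0*(-1.6552 - 0.4043)
x^{k+1} = -1.0198
Step 2: z-update.
Minimize 3*z^2 - 11*z + (2.0/2)*(-1.0198 - z + 0.4043)^2
FOC: (2*3 + 2.0)*z = 11 + 2.0*(-1.0198 + 0.4043)
z^{k+1} = 1.2211
Step 3: u-update.
u^{k+1} = 0.4043 - 1.0198 - 1.2211 = -1.8367
Step 4: Primal residual = |-1.0198 - 1.2211| = 2.241


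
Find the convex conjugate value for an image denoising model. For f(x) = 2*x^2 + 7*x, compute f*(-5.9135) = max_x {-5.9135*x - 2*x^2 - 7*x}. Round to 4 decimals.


f*(y) = sup_x {y*x - a*x^2 - b*x} = sup_x {(y-b)*x - a*x^2}
FOC: (y - b) - 2a*x = 0 => x* = (y - b)/(2a)
x* = (-5.9135 - 7)/(2*2) = -3.2284
f*(-5.9135) = (y-b)^2/(4a) = (-5.9135 - 7)^2/(4*2)
= 166.7585/8 = 20.8448


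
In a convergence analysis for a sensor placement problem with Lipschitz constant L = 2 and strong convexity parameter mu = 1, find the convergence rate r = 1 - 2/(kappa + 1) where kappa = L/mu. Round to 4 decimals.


Step 1: Compute the condition number.
kappa = L/mu = 2/1 = 2.0
Step 2: Compute the convergence rate.
r = 1 - 2/(kappa + 1) = 1 - 2*mu/(L + mu) = (L - mu)/(L + mu) = 1/3 = 0.3333


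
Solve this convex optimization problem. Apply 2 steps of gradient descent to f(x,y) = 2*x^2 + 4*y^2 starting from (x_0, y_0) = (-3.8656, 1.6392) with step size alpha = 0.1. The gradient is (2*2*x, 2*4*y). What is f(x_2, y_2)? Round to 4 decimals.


Gradient descent on f(x,y) = 2*x^2 + 4*y^2.
Starting point: (-3.8656, 1.6392), alpha = 0.1
Step 1: grad_x = 2*2*-3.8656 = -15.4624, grad_y = 2*4*1.6392 = 13.1136
  x_1 = -3.8656 - 0.1*-15.4624 = -2.3194
  y_1 = 1.6392 - 0.1*13.1136 = 0.3278
Step 2: grad_x = 2*2*-2.3194 = -9.2774, grad_y = 2*4*0.3278 = 2.6227
  x_2 = -2.3194 - 0.1*-9.2774 = -1.3916
  y_2 = 0.3278 - 0.1*2.6227 = 0.0656
f(-1.3916, 0.0656) = 2*(-1.3916)^2 + 4*0.0656^2 = 3.8904


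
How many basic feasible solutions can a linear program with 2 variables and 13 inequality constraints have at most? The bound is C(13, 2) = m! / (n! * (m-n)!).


Each vertex corresponds to some choice of n active constraints out of m, so the number of vertices is at most C(m, n) = m! / (n!(m-n)!).
m = 13, n = 2
Numerator: 13 * 12
Denominator: 2! = 2
C(13, 2) = 78


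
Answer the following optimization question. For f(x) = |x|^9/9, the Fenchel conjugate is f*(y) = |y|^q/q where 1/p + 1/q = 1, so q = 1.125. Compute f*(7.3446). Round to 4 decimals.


The conjugate exponent q satisfies 1/p + 1/q = 1.
p = 9, so q = 9/(9 - 1) = 1.125
|y|^q = 7.3446^1.125 = 9.4235
f*(7.3446) = 9.4235 / 1.125 = 8.3765


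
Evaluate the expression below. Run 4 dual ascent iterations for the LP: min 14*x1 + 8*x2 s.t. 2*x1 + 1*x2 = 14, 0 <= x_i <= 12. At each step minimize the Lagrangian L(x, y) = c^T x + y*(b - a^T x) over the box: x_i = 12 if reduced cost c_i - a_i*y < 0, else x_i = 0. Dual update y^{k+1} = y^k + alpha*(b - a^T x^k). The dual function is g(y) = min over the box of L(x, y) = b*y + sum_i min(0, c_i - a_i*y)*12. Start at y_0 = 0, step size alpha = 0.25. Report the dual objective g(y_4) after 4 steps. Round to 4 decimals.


Dual ascent for LP: min 14*x1 + 8*x2, 2*x1 + 1*x2 = 14, 0 <= x_i <= 12
Step 1: y^k = 0.0, reduced costs: (14.0, 8.0)
  x^k = (0.0, 0.0), subgradient = b - a^T x = 14.0
  y^{k+1} = 0.0 + 0.25*14.0 = 3.5
Step 2: y^k = 3.5, reduced costs: (7.0, 4.5)
  x^k = (0.0, 0.0), subgradient = b - a^T x = 14.0
  y^{k+1} = 3.5 + 0.25*14.0 = 7.0
Step 3: y^k = 7.0, reduced costs: (0.0, 1.0)
  x^k = (0.0, 0.0), subgradient = b - a^T x = 14.0
  y^{k+1} = 7.0 + 0.25*14.0 = 10.5
Step 4: y^k = 10.5, reduced costs: (-7.0, -2.5)
  x^k = (12.0, 12.0), subgradient = b - a^T x = -22.0
  y^{k+1} = 10.5 + 0.25*-22.0 = 5.0
Dual objective at y_4 = 5.0: reduced costs (4.0, 3.0), box minimizer x = (0.0, 0.0)
g(y_4) = b*y + (c1 - a1*y)*x1 + (c2 - a2*y)*x2 = 14*5.0 + 4.0*0.0 + 3.0*0.0 = 70.0 + 0.0 + 0.0 = 70.0


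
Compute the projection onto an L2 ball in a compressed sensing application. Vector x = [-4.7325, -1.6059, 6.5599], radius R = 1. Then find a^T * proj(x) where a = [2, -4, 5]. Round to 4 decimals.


Step 1: Compute ||x|| (intermediates to 6 decimals).
||x|| = sqrt((-4.7325)^2 + (-1.6059)^2 + 6.5599^2) = 8.246682
Step 2: Project.
Since ||x|| > R, scale = R/||x|| = 1/8.246682 = 0.121261, proj(x) = scale * x
proj(x) = [-0.573868, -0.194733, 0.79546]
Step 3: Dot product.
a^T * proj(x) = 2*(-0.573868) - 4*(-0.194733) + 5*0.79546 = 3.6085
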